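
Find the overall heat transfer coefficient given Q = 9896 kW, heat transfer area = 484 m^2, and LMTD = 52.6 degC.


From Q = U*A*LMTD, U = Q / (A * LMTD)
U = 9896 / (484 * 52.6) = 9896 / 25458.4 = 0.3887

0.3887 kW/(m^2*K)


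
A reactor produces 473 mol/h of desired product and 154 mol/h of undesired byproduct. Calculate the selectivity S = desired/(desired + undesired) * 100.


Selectivity = desired / (desired + undesired) * 100
Total products = 473 + 154 = 627 mol/h
S = 473 / 627 * 100
= 0.7544 * 100
= 75.44 %

75.44 %


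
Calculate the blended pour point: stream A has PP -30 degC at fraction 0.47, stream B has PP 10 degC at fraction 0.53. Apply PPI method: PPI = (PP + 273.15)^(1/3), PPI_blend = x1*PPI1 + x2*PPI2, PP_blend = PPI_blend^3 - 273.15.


PPI_1 = (-30 + 273.15)^(1/3) = 6.241535
PPI_2 = (10 + 273.15)^(1/3) = 6.566574
PPI_blend = 0.47 * 6.241535 + 0.53 * 6.566574 = 6.413806
PP_blend = 6.413806^3 - 273.15 = 263.8441 - 273.15 = -9.31

-9.31 degC


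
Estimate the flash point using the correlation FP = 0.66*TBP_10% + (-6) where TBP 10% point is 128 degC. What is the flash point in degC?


FP = 0.66 * 128 + (-6) = 78.48

78.48 degC


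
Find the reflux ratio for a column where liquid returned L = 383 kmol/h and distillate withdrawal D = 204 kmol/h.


Reflux ratio definition: R = L / D (liquid returned / distillate withdrawn)
L = 383 kmol/h, D = 204 kmol/h
R = 383 / 204 = 1.877

1.877


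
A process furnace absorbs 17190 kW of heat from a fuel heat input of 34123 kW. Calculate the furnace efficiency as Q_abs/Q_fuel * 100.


Furnace efficiency = Q_absorbed / Q_fuel * 100
= 17190 / 34123 * 100 = 50.38

50.38 %


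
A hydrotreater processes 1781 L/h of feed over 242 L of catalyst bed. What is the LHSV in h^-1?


LHSV = volumetric feed rate / catalyst volume
= 1781 L/h / 242 L
= 7.360 h^-1

7.360 h^-1


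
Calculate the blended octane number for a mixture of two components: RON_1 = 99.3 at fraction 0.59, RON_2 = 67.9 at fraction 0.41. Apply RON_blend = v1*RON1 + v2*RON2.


Linear blending: RON_blend = sum(vi * RONi)
Contribution 1: 0.59 * 99.3 = 58.587
Contribution 2: 0.41 * 67.9 = 27.839
RON_blend = 58.587 + 27.839 = 86.426

86.426


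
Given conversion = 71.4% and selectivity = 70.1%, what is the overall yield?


Overall yield = conversion (%) * selectivity (%) / 100
Conversion = 71.4%, Selectivity = 70.1%
Y = 71.4 * 70.1 / 100
= 50.0514 %

50.0514 %


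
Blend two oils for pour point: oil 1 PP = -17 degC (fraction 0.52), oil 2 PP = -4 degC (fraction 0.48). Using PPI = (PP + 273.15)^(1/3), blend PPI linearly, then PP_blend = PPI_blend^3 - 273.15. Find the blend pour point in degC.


PPI_1 = (-17 + 273.15)^(1/3) = 6.350844
PPI_2 = (-4 + 273.15)^(1/3) = 6.456514
PPI_blend = 0.52 * 6.350844 + 0.48 * 6.456514 = 6.401566
PP_blend = 6.401566^3 - 273.15 = 262.3365 - 273.15 = -10.81

-10.81 degC


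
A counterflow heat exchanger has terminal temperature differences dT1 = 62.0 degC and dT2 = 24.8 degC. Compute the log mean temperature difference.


LMTD = (dT1 - dT2) / ln(dT1/dT2)
= (62.0 - 24.8) / ln(62.0 / 24.8) = 37.2 / 0.916291 = 40.60

40.60 degC


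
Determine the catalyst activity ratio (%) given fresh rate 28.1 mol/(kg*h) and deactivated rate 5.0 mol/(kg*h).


Activity (%) = (rate_used / rate_fresh) * 100
rate_used = 5.0, rate_fresh = 28.1
= (5.0 / 28.1) * 100
= 0.1779 * 100 = 17.79

17.79 %


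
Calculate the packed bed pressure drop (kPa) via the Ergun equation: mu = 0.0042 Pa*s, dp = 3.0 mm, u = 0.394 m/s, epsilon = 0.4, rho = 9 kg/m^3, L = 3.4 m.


dp = 3.0 mm = 0.003 m
Viscous term = 150*0.0042*0.394*(1-0.4)^2 / (0.003^2*0.4^3) = 155137
Inertial term = 1.75*9*0.394^2*(1-0.4) / (0.003*0.4^3) = 7640.52
dP/L = 155137 + 7640.52 = 162778 Pa/m
dP = 162778 * 3.4 / 1000 = 553.4 kPa

553.4 kPa


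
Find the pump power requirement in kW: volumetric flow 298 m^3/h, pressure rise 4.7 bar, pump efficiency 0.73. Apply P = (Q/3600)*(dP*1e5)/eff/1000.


Q = 298 / 3600 = 0.0827778 m^3/s
P = 0.0827778 * (4.7 * 1e5) / 0.73 / 1000 = 53.30

53.30 kW


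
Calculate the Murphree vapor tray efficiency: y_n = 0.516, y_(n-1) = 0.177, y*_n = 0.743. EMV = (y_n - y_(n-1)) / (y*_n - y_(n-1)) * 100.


Murphree vapor efficiency: EMV = (y_n - y_(n-1)) / (y*_n - y_(n-1)) * 100
EMV = (0.516 - 0.177) / (0.743 - 0.177) * 100 = 0.339 / 0.566 * 100 = 59.89

59.89 %


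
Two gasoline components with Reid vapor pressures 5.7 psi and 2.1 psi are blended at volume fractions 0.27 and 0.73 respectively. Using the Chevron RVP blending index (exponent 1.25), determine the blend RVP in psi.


Chevron index: RVP_blend = (sum xi*RVPi^1.25)^(1/1.25)
RVP^1.25 terms: 0.27 * 5.7^1.25 + 0.73 * 2.1^1.25 = 4.2234
RVP_blend = 4.2234^(1/1.25) = 3.166

3.166 psi


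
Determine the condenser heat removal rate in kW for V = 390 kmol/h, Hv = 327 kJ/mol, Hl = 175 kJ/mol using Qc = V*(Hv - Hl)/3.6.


Qc = 390 * (327 - 175) / 3.6 = 390 * 152 / 3.6 = 16470

16470 kW


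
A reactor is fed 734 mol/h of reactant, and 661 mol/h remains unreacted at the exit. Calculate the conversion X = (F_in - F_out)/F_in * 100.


X = (F_in - F_out) / F_in * 100
Moles reacted = 734 - 661 = 73
X = 73 / 734 * 100
= 0.09946 * 100
= 9.946 %

9.946 %


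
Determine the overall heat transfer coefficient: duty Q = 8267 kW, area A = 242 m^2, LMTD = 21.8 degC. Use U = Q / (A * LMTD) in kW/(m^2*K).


From Q = U*A*LMTD, U = Q / (A * LMTD)
U = 8267 / (242 * 21.8) = 8267 / 5275.6 = 1.567

1.567 kW/(m^2*K)


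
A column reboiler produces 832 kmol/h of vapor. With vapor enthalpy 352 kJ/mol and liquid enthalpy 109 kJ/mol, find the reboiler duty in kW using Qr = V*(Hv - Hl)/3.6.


Qr = 832 * (352 - 109) / 3.6 = 832 * 243 / 3.6 = 56160

56160 kW


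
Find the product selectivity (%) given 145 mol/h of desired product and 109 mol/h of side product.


Selectivity = desired / (desired + undesired) * 100
Total products = 145 + 109 = 254 mol/h
S = 145 / 254 * 100
= 0.5709 * 100
= 57.09 %

57.09 %


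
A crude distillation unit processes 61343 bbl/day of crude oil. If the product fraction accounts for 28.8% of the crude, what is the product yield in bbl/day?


Crude throughput = 61343 bbl/day
Fraction yield = 28.8%
yield = throughput * fraction / 100
yield = 61343 * 28.8 / 100 = 17666.784

17666.784 bbl/day


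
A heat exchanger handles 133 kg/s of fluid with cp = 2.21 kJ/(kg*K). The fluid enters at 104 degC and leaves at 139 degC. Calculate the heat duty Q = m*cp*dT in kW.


Q = m_dot * cp * delta_T
delta_T = 139 - 104 = 35 K
Q = 133 * 2.21 * 35
= 293.93 * 35
= 10287.55 kW

10287.55 kW


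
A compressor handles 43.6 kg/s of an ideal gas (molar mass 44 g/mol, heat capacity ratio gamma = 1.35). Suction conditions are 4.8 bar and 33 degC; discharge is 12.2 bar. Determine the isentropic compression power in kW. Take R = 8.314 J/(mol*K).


Isentropic work: W = m*(gamma/(gamma-1))*(R*T1/MW)*((P2/P1)^((gamma-1)/gamma) - 1)
T1 = 33 + 273.15 = 306.15 K
Pressure ratio = 12.2 / 4.8 = 2.54167
Exponent = (1.35 - 1)/1.35 = 0.259259
(P2/P1)^exp - 1 = 2.54167^0.259259 - 1 = 0.273593
W = 43.6 * 1.35 / 0.35 * 8.314 * 306.15 / 44 * 0.273593 = 2662

2662 kW


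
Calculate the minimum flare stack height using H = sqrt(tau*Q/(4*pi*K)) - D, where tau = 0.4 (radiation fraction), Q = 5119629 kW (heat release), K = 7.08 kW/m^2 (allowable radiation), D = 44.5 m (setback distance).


tau*Q/(4*pi*K) = 0.4 * 5119629 / (4 * pi * 7.08) = 23017.4
sqrt(23017.4) = 151.715
H = 151.715 - 44.5 = 107.2

107.2 m


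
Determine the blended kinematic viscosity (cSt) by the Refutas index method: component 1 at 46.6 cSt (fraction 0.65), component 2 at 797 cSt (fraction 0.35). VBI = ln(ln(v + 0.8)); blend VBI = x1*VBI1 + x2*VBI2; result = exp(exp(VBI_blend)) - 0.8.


Refutas method: VBN_i = 14.534*ln(ln(visc_i + 0.8)) + 10.975, blended linearly by mass fraction; since VBN is linear in VBI_i = ln(ln(visc_i + 0.8)) and the fractions sum to 1, blend VBI directly: visc = exp(exp(VBI_blend)) - 0.8
VBI_1 = ln(ln(46.6 + 0.8)) = 1.35031
VBI_2 = ln(ln(797 + 0.8)) = 1.8994
VBI_blend = 0.65 * 1.35031 + 0.35 * 1.8994 = 1.54249
visc_blend = exp(exp(1.54249)) - 0.8 = 106.6

106.6 cSt


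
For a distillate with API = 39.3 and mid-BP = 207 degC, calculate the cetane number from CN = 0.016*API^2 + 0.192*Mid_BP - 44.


CN = 0.016 * 39.3^2 + 0.192 * 207 - 44
CN = 24.71184 + 39.744 - 44 = 20.45584

20.45584


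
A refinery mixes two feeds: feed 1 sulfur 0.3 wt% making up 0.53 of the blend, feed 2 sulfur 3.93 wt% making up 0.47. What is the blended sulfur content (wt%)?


Linear sulfur blending: S_blend = x1*S1 + x2*S2
Contribution 1: 0.53 * 0.3 = 0.159 wt%
Contribution 2: 0.47 * 3.93 = 1.8471 wt%
S_blend = 0.159 + 1.8471 = 2.0061

2.0061 wt%


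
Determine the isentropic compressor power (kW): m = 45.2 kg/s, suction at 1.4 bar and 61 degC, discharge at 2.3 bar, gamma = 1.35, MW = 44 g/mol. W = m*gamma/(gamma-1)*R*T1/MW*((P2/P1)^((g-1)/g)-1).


Isentropic work: W = m*(gamma/(gamma-1))*(R*T1/MW)*((P2/P1)^((gamma-1)/gamma) - 1)
T1 = 61 + 273.15 = 334.15 K
Pressure ratio = 2.3 / 1.4 = 1.64286
Exponent = (1.35 - 1)/1.35 = 0.259259
(P2/P1)^exp - 1 = 1.64286^0.259259 - 1 = 0.137356
W = 45.2 * 1.35 / 0.35 * 8.314 * 334.15 / 44 * 0.137356 = 1512

1512 kW


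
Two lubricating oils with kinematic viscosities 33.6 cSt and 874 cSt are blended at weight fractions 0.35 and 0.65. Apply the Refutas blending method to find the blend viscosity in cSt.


Refutas method: VBN_i = 14.534*ln(ln(visc_i + 0.8)) + 10.975, blended linearly by mass fraction; since VBN is linear in VBI_i = ln(ln(visc_i + 0.8)) and the fractions sum to 1, blend VBI directly: visc = exp(exp(VBI_blend)) - 0.8
VBI_1 = ln(ln(33.6 + 0.8)) = 1.26358
VBI_2 = ln(ln(874 + 0.8)) = 1.91309
VBI_blend = 0.35 * 1.26358 + 0.65 * 1.91309 = 1.68576
visc_blend = exp(exp(1.68576)) - 0.8 = 219.8

219.8 cSt


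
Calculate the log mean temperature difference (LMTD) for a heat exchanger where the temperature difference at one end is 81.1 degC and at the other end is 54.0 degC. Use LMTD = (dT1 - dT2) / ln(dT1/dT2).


LMTD = (dT1 - dT2) / ln(dT1/dT2)
= (81.1 - 54.0) / ln(81.1 / 54.0) = 27.1 / 0.406699 = 66.63

66.63 degC


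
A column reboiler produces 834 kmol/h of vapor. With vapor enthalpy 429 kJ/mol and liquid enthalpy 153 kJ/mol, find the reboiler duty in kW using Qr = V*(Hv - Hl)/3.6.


Qr = 834 * (429 - 153) / 3.6 = 834 * 276 / 3.6 = 63940

63940 kW


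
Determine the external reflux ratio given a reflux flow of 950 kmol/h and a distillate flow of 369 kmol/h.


Reflux ratio definition: R = L / D (liquid returned / distillate withdrawn)
L = 950 kmol/h, D = 369 kmol/h
R = 950 / 369 = 2.575

2.575


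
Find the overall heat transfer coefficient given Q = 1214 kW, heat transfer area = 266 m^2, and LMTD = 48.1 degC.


From Q = U*A*LMTD, U = Q / (A * LMTD)
U = 1214 / (266 * 48.1) = 1214 / 12794.6 = 0.09488

0.09488 kW/(m^2*K)


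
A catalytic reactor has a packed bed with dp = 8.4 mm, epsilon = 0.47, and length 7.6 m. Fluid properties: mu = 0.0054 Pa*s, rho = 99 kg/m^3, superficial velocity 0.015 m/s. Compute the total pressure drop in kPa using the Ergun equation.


dp = 8.4 mm = 0.0084 m
Viscous term = 150*0.0054*0.015*(1-0.47)^2 / (0.0084^2*0.47^3) = 465.882
Inertial term = 1.75*99*0.015^2*(1-0.47) / (0.0084*0.47^3) = 23.6897
dP/L = 465.882 + 23.6897 = 489.572 Pa/m
dP = 489.572 * 7.6 / 1000 = 3.721 kPa

3.721 kPa


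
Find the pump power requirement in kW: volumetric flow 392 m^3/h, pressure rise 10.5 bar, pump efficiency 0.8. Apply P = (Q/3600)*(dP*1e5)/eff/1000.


Q = 392 / 3600 = 0.108889 m^3/s
P = 0.108889 * (10.5 * 1e5) / 0.8 / 1000 = 142.9

142.9 kW


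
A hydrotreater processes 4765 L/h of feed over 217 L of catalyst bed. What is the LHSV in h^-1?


LHSV = volumetric feed rate / catalyst volume
= 4765 L/h / 217 L
= 21.96 h^-1

21.96 h^-1


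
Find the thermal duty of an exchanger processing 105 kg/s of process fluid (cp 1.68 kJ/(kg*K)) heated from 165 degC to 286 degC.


Q = m_dot * cp * delta_T
delta_T = 286 - 165 = 121 K
Q = 105 * 1.68 * 121
= 176.4 * 121
= 21344.4 kW

21344.4 kW


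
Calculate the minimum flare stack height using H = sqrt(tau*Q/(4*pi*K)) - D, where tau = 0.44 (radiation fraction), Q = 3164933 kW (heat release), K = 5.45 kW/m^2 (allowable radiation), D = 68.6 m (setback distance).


tau*Q/(4*pi*K) = 0.44 * 3164933 / (4 * pi * 5.45) = 20333.4
sqrt(20333.4) = 142.595
H = 142.595 - 68.6 = 74.00

74.00 m


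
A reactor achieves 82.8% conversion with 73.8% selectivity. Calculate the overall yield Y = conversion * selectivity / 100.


Overall yield = conversion (%) * selectivity (%) / 100
Conversion = 82.8%, Selectivity = 73.8%
Y = 82.8 * 73.8 / 100
= 61.1064 %

61.1064 %


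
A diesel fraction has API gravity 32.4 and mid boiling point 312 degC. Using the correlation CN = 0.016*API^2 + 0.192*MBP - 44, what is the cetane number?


CN = 0.016 * 32.4^2 + 0.192 * 312 - 44
CN = 16.79616 + 59.904 - 44 = 32.70016

32.70016


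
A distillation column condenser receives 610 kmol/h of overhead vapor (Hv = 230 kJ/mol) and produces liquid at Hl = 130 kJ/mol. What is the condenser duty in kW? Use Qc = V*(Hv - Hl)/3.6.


Qc = 610 * (230 - 130) / 3.6 = 610 * 100 / 3.6 = 16940

16940 kW


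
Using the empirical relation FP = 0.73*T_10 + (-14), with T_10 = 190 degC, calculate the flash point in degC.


FP = 0.73 * 190 + (-14) = 124.7

124.7 degC


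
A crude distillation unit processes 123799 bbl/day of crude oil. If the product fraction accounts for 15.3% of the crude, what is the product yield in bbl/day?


Crude throughput = 123799 bbl/day
Fraction yield = 15.3%
yield = throughput * fraction / 100
yield = 123799 * 15.3 / 100 = 18941.247

18941.247 bbl/day


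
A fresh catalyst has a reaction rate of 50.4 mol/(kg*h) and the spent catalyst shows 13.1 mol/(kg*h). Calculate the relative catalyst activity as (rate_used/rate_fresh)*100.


Activity (%) = (rate_used / rate_fresh) * 100
rate_used = 13.1, rate_fresh = 50.4
= (13.1 / 50.4) * 100
= 0.2599 * 100 = 25.99

25.99 %


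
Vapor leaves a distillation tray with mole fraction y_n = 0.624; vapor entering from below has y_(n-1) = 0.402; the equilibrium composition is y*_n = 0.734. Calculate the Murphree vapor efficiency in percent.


Murphree vapor efficiency: EMV = (y_n - y_(n-1)) / (y*_n - y_(n-1)) * 100
EMV = (0.624 - 0.402) / (0.734 - 0.402) * 100 = 0.222 / 0.332 * 100 = 66.87

66.87 %


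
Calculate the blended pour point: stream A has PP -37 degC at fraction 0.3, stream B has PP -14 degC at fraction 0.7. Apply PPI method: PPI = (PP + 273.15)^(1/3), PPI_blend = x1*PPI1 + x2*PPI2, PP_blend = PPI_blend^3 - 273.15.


PPI_1 = (-37 + 273.15)^(1/3) = 6.181056
PPI_2 = (-14 + 273.15)^(1/3) = 6.375541
PPI_blend = 0.3 * 6.181056 + 0.7 * 6.375541 = 6.317196
PP_blend = 6.317196^3 - 273.15 = 252.1001 - 273.15 = -21.05

-21.05 degC


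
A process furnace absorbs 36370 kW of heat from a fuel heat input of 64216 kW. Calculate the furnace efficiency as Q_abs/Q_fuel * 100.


Furnace efficiency = Q_absorbed / Q_fuel * 100
= 36370 / 64216 * 100 = 56.64

56.64 %


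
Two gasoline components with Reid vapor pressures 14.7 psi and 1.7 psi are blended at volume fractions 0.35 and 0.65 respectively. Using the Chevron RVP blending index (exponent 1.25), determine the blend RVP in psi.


Chevron index: RVP_blend = (sum xi*RVPi^1.25)^(1/1.25)
RVP^1.25 terms: 0.35 * 14.7^1.25 + 0.65 * 1.7^1.25 = 11.336
RVP_blend = 11.336^(1/1.25) = 6.975

6.975 psi


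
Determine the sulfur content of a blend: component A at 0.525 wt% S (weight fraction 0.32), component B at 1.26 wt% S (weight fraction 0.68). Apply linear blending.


Linear sulfur blending: S_blend = x1*S1 + x2*S2
Contribution 1: 0.32 * 0.525 = 0.168 wt%
Contribution 2: 0.68 * 1.26 = 0.8568 wt%
S_blend = 0.168 + 0.8568 = 1.0248

1.0248 wt%


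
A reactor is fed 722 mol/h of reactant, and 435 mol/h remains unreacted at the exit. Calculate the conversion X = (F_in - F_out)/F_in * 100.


X = (F_in - F_out) / F_in * 100
Moles reacted = 722 - 435 = 287
X = 287 / 722 * 100
= 0.3975 * 100
= 39.75 %

39.75 %


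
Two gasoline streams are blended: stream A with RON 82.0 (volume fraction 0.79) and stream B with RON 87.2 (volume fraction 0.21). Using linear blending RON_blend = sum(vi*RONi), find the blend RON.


Linear blending: RON_blend = sum(vi * RONi)
Contribution 1: 0.79 * 82.0 = 64.78
Contribution 2: 0.21 * 87.2 = 18.312
RON_blend = 64.78 + 18.312 = 83.092

83.092


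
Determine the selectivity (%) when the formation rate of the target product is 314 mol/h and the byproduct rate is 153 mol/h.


Selectivity = desired / (desired + undesired) * 100
Total products = 314 + 153 = 467 mol/h
S = 314 / 467 * 100
= 0.6724 * 100
= 67.24 %

67.24 %


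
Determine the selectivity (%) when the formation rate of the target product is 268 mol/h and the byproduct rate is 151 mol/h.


Selectivity = desired / (desired + undesired) * 100
Total products = 268 + 151 = 419 mol/h
S = 268 / 419 * 100
= 0.6396 * 100
= 63.96 %

63.96 %


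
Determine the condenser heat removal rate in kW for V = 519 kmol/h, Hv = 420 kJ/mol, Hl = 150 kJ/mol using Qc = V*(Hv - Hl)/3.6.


Qc = 519 * (420 - 150) / 3.6 = 519 * 270 / 3.6 = 38920

38920 kW


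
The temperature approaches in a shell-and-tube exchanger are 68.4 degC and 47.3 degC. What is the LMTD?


LMTD = (dT1 - dT2) / ln(dT1/dT2)
= (68.4 - 47.3) / ln(68.4 / 47.3) = 21.1 / 0.368863 = 57.20

57.20 degC


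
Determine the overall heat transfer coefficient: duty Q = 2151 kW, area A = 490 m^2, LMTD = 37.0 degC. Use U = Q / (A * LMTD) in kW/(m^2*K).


From Q = U*A*LMTD, U = Q / (A * LMTD)
U = 2151 / (490 * 37.0) = 2151 / 18130 = 0.1186

0.1186 kW/(m^2*K)


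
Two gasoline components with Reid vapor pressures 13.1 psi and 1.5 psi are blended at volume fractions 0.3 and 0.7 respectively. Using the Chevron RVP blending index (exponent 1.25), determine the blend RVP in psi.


Chevron index: RVP_blend = (sum xi*RVPi^1.25)^(1/1.25)
RVP^1.25 terms: 0.3 * 13.1^1.25 + 0.7 * 1.5^1.25 = 8.63872
RVP_blend = 8.63872^(1/1.25) = 5.613

5.613 psi


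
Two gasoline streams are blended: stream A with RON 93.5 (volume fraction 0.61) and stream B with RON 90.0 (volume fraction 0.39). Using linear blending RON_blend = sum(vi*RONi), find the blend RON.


Linear blending: RON_blend = sum(vi * RONi)
Contribution 1: 0.61 * 93.5 = 57.035
Contribution 2: 0.39 * 90.0 = 35.1
RON_blend = 57.035 + 35.1 = 92.135

92.135


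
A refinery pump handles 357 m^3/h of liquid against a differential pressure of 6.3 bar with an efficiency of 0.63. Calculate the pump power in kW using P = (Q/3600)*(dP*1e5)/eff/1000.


Q = 357 / 3600 = 0.0991667 m^3/s
P = 0.0991667 * (6.3 * 1e5) / 0.63 / 1000 = 99.17

99.17 kW


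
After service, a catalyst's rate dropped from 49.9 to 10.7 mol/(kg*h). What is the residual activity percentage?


Activity (%) = (rate_used / rate_fresh) * 100
rate_used = 10.7, rate_fresh = 49.9
= (10.7 / 49.9) * 100
= 0.2144 * 100 = 21.44

21.44 %


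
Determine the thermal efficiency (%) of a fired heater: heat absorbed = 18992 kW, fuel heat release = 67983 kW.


Furnace efficiency = Q_absorbed / Q_fuel * 100
= 18992 / 67983 * 100 = 27.94

27.94 %


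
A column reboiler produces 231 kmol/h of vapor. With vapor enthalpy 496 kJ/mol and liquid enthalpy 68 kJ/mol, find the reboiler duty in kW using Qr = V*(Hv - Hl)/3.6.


Qr = 231 * (496 - 68) / 3.6 = 231 * 428 / 3.6 = 27460

27460 kW


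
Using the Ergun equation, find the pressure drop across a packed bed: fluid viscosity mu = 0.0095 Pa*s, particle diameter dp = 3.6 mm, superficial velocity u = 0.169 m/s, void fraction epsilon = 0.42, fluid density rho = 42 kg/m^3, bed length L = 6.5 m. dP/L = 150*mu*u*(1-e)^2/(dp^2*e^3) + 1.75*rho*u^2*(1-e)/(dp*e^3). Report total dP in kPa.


dp = 3.6 mm = 0.0036 m
Viscous term = 150*0.0095*0.169*(1-0.42)^2 / (0.0036^2*0.42^3) = 84373.2
Inertial term = 1.75*42*0.169^2*(1-0.42) / (0.0036*0.42^3) = 4564.97
dP/L = 84373.2 + 4564.97 = 88938.2 Pa/m
dP = 88938.2 * 6.5 / 1000 = 578.1 kPa

578.1 kPa


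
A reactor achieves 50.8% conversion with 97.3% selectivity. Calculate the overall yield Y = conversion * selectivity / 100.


Overall yield = conversion (%) * selectivity (%) / 100
Conversion = 50.8%, Selectivity = 97.3%
Y = 50.8 * 97.3 / 100
= 49.4284 %

49.4284 %


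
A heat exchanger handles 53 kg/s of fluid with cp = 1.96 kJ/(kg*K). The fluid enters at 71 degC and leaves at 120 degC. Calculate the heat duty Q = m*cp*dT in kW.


Q = m_dot * cp * delta_T
delta_T = 120 - 71 = 49 K
Q = 53 * 1.96 * 49
= 103.88 * 49
= 5090.12 kW

5090.12 kW


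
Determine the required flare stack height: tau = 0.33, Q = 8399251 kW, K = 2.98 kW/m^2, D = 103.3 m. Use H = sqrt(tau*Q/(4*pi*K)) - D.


tau*Q/(4*pi*K) = 0.33 * 8399251 / (4 * pi * 2.98) = 74016.5
sqrt(74016.5) = 272.06
H = 272.06 - 103.3 = 168.8

168.8 m


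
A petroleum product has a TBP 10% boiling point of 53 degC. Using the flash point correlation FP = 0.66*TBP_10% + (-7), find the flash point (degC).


FP = 0.66 * 53 + (-7) = 27.98

27.98 degC


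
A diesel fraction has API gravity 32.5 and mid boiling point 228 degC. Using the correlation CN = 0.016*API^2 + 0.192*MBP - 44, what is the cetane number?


CN = 0.016 * 32.5^2 + 0.192 * 228 - 44
CN = 16.9 + 43.776 - 44 = 16.676

16.676


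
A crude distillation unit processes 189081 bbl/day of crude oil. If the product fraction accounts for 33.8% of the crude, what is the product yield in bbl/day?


Crude throughput = 189081 bbl/day
Fraction yield = 33.8%
yield = throughput * fraction / 100
yield = 189081 * 33.8 / 100 = 63909.378

63909.378 bbl/day


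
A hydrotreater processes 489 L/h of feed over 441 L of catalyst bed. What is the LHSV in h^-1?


LHSV = volumetric feed rate / catalyst volume
= 489 L/h / 441 L
= 1.109 h^-1

1.109 h^-1


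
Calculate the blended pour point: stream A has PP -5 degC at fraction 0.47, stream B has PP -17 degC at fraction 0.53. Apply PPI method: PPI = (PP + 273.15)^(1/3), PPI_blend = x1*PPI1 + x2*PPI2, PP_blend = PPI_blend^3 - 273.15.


PPI_1 = (-5 + 273.15)^(1/3) = 6.448508
PPI_2 = (-17 + 273.15)^(1/3) = 6.350844
PPI_blend = 0.47 * 6.448508 + 0.53 * 6.350844 = 6.396746
PP_blend = 6.396746^3 - 273.15 = 261.7444 - 273.15 = -11.41

-11.41 degC


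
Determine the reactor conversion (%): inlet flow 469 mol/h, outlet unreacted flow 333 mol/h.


X = (F_in - F_out) / F_in * 100
Moles reacted = 469 - 333 = 136
X = 136 / 469 * 100
= 0.2900 * 100
= 29.00 %

29.00 %


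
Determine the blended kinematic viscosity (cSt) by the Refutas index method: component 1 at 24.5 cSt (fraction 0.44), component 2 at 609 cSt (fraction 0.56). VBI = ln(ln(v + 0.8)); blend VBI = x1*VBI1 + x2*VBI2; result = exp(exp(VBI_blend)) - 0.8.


Refutas method: VBN_i = 14.534*ln(ln(visc_i + 0.8)) + 10.975, blended linearly by mass fraction; since VBN is linear in VBI_i = ln(ln(visc_i + 0.8)) and the fractions sum to 1, blend VBI directly: visc = exp(exp(VBI_blend)) - 0.8
VBI_1 = ln(ln(24.5 + 0.8)) = 1.17273
VBI_2 = ln(ln(609 + 0.8)) = 1.85835
VBI_blend = 0.44 * 1.17273 + 0.56 * 1.85835 = 1.55668
visc_blend = exp(exp(1.55668)) - 0.8 = 114.0

114.0 cSt


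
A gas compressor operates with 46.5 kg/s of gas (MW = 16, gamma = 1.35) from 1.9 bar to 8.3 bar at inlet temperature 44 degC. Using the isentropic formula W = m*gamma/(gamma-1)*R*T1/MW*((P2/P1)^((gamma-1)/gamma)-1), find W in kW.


Isentropic work: W = m*(gamma/(gamma-1))*(R*T1/MW)*((P2/P1)^((gamma-1)/gamma) - 1)
T1 = 44 + 273.15 = 317.15 K
Pressure ratio = 8.3 / 1.9 = 4.36842
Exponent = (1.35 - 1)/1.35 = 0.259259
(P2/P1)^exp - 1 = 4.36842^0.259259 - 1 = 0.465581
W = 46.5 * 1.35 / 0.35 * 8.314 * 317.15 / 16 * 0.465581 = 13760

13760 kW


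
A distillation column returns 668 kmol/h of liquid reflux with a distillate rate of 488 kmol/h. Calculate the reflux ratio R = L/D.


Reflux ratio definition: R = L / D (liquid returned / distillate withdrawn)
L = 668 kmol/h, D = 488 kmol/h
R = 668 / 488 = 1.369

1.369


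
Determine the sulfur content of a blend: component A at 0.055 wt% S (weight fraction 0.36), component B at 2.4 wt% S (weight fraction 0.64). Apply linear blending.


Linear sulfur blending: S_blend = x1*S1 + x2*S2
Contribution 1: 0.36 * 0.055 = 0.0198 wt%
Contribution 2: 0.64 * 2.4 = 1.536 wt%
S_blend = 0.0198 + 1.536 = 1.5558

1.5558 wt%


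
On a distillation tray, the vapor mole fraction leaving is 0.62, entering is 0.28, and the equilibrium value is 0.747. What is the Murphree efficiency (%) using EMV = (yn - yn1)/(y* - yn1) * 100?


Murphree vapor efficiency: EMV = (y_n - y_(n-1)) / (y*_n - y_(n-1)) * 100
EMV = (0.62 - 0.28) / (0.747 - 0.28) * 100 = 0.34 / 0.467 * 100 = 72.81

72.81 %


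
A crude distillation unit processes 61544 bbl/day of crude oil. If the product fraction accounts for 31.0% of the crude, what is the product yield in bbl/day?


Crude throughput = 61544 bbl/day
Fraction yield = 31.0%
yield = throughput * fraction / 100
yield = 61544 * 31.0 / 100 = 19078.64

19078.64 bbl/day


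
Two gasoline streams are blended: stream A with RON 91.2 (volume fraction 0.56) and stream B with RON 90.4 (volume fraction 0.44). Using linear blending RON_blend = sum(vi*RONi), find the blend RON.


Linear blending: RON_blend = sum(vi * RONi)
Contribution 1: 0.56 * 91.2 = 51.072
Contribution 2: 0.44 * 90.4 = 39.776
RON_blend = 51.072 + 39.776 = 90.848

90.848


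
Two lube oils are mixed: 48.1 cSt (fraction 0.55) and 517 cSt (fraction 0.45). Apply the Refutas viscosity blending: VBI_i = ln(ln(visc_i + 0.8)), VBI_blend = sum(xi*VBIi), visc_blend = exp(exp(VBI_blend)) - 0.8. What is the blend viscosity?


Refutas method: VBN_i = 14.534*ln(ln(visc_i + 0.8)) + 10.975, blended linearly by mass fraction; since VBN is linear in VBI_i = ln(ln(visc_i + 0.8)) and the fractions sum to 1, blend VBI directly: visc = exp(exp(VBI_blend)) - 0.8
VBI_1 = ln(ln(48.1 + 0.8)) = 1.35835
VBI_2 = ln(ln(517 + 0.8)) = 1.83252
VBI_blend = 0.55 * 1.35835 + 0.45 * 1.83252 = 1.57173
visc_blend = exp(exp(1.57173)) - 0.8 = 122.5

122.5 cSt


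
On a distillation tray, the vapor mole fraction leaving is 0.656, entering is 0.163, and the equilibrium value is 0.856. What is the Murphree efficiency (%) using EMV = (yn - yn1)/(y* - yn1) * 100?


Murphree vapor efficiency: EMV = (y_n - y_(n-1)) / (y*_n - y_(n-1)) * 100
EMV = (0.656 - 0.163) / (0.856 - 0.163) * 100 = 0.493 / 0.693 * 100 = 71.14

71.14 %


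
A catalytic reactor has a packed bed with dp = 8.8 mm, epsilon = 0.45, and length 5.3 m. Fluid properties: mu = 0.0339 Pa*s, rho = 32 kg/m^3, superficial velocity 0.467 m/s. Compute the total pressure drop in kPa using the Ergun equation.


dp = 8.8 mm = 0.0088 m
Viscous term = 150*0.0339*0.467*(1-0.45)^2 / (0.0088^2*0.45^3) = 101796
Inertial term = 1.75*32*0.467^2*(1-0.45) / (0.0088*0.45^3) = 8376.53
dP/L = 101796 + 8376.53 = 110173 Pa/m
dP = 110173 * 5.3 / 1000 = 583.9 kPa

583.9 kPa


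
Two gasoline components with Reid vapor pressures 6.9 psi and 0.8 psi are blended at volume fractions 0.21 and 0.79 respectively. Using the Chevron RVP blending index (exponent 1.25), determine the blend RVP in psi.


Chevron index: RVP_blend = (sum xi*RVPi^1.25)^(1/1.25)
RVP^1.25 terms: 0.21 * 6.9^1.25 + 0.79 * 0.8^1.25 = 2.94616
RVP_blend = 2.94616^(1/1.25) = 2.374

2.374 psi


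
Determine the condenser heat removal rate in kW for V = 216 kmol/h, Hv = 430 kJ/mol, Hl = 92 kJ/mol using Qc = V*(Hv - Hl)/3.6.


Qc = 216 * (430 - 92) / 3.6 = 216 * 338 / 3.6 = 20280

20280 kW


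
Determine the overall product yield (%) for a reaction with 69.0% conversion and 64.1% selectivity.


Overall yield = conversion (%) * selectivity (%) / 100
Conversion = 69.0%, Selectivity = 64.1%
Y = 69.0 * 64.1 / 100
= 44.229 %

44.229 %


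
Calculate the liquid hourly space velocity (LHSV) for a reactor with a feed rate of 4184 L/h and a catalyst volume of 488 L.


LHSV = volumetric feed rate / catalyst volume
= 4184 L/h / 488 L
= 8.574 h^-1

8.574 h^-1


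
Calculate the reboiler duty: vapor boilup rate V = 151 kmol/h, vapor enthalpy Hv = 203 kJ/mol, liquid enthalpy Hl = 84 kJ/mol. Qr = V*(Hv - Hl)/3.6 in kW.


Qr = 151 * (203 - 84) / 3.6 = 151 * 119 / 3.6 = 4991

4991 kW


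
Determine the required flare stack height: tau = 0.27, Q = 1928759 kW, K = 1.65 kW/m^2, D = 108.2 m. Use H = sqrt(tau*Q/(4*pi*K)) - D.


tau*Q/(4*pi*K) = 0.27 * 1928759 / (4 * pi * 1.65) = 25115.9
sqrt(25115.9) = 158.48
H = 158.48 - 108.2 = 50.28

50.28 m


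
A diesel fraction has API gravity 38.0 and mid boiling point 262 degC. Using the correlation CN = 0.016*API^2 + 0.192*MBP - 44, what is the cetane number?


CN = 0.016 * 38.0^2 + 0.192 * 262 - 44
CN = 23.104 + 50.304 - 44 = 29.408

29.408


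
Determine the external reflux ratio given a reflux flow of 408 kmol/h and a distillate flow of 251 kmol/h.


Reflux ratio definition: R = L / D (liquid returned / distillate withdrawn)
L = 408 kmol/h, D = 251 kmol/h
R = 408 / 251 = 1.625

1.625


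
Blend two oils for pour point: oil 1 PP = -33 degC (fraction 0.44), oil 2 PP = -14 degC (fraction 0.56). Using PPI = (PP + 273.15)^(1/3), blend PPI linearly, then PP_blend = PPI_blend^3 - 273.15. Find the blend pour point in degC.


PPI_1 = (-33 + 273.15)^(1/3) = 6.215759
PPI_2 = (-14 + 273.15)^(1/3) = 6.375541
PPI_blend = 0.44 * 6.215759 + 0.56 * 6.375541 = 6.305237
PP_blend = 6.305237^3 - 273.15 = 250.6711 - 273.15 = -22.48

-22.48 degC


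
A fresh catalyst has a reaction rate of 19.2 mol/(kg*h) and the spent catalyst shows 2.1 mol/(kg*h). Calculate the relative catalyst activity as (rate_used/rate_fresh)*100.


Activity (%) = (rate_used / rate_fresh) * 100
rate_used = 2.1, rate_fresh = 19.2
= (2.1 / 19.2) * 100
= 0.1094 * 100 = 10.94

10.94 %


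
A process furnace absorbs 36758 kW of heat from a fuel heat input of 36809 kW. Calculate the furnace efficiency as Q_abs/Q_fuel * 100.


Furnace efficiency = Q_absorbed / Q_fuel * 100
= 36758 / 36809 * 100 = 99.86

99.86 %


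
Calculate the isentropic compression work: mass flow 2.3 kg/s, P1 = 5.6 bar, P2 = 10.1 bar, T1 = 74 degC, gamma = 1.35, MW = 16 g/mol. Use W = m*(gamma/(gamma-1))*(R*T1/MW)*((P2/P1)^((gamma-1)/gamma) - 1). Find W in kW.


Isentropic work: W = m*(gamma/(gamma-1))*(R*T1/MW)*((P2/P1)^((gamma-1)/gamma) - 1)
T1 = 74 + 273.15 = 347.15 K
Pressure ratio = 10.1 / 5.6 = 1.80357
Exponent = (1.35 - 1)/1.35 = 0.259259
(P2/P1)^exp - 1 = 1.80357^0.259259 - 1 = 0.165212
W = 2.3 * 1.35 / 0.35 * 8.314 * 347.15 / 16 * 0.165212 = 264.4

264.4 kW


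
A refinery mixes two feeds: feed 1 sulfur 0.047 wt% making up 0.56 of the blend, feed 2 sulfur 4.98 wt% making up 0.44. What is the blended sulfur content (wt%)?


Linear sulfur blending: S_blend = x1*S1 + x2*S2
Contribution 1: 0.56 * 0.047 = 0.02632 wt%
Contribution 2: 0.44 * 4.98 = 2.1912 wt%
S_blend = 0.02632 + 2.1912 = 2.21752

2.21752 wt%


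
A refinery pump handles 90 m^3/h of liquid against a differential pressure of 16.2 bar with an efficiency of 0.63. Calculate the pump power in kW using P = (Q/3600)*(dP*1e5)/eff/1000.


Q = 90 / 3600 = 0.025 m^3/s
P = 0.025 * (16.2 * 1e5) / 0.63 / 1000 = 64.29

64.29 kW


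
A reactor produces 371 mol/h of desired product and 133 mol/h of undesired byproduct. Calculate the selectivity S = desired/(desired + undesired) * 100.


Selectivity = desired / (desired + undesired) * 100
Total products = 371 + 133 = 504 mol/h
S = 371 / 504 * 100
= 0.7361 * 100
= 73.61 %

73.61 %


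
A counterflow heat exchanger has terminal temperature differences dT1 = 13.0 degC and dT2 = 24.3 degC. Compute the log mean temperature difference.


LMTD = (dT1 - dT2) / ln(dT1/dT2)
= (13.0 - 24.3) / ln(13.0 / 24.3) = -11.3 / -0.625527 = 18.06

18.06 degC


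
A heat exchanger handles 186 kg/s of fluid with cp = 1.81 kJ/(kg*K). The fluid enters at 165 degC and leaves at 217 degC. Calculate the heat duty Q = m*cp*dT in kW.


Q = m_dot * cp * delta_T
delta_T = 217 - 165 = 52 K
Q = 186 * 1.81 * 52
= 336.66 * 52
= 17506.32 kW

17506.32 kW


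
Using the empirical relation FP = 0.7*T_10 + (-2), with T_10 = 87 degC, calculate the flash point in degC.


FP = 0.7 * 87 + (-2) = 58.9

58.9 degC


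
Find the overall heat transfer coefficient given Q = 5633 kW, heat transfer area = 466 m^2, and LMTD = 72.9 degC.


From Q = U*A*LMTD, U = Q / (A * LMTD)
U = 5633 / (466 * 72.9) = 5633 / 33971.4 = 0.1658

0.1658 kW/(m^2*K)


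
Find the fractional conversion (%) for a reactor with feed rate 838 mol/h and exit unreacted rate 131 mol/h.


X = (F_in - F_out) / F_in * 100
Moles reacted = 838 - 131 = 707
X = 707 / 838 * 100
= 0.8437 * 100
= 84.37 %

84.37 %


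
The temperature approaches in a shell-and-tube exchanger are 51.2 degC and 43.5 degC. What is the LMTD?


LMTD = (dT1 - dT2) / ln(dT1/dT2)
= (51.2 - 43.5) / ln(51.2 / 43.5) = 7.7 / 0.162979 = 47.25

47.25 degC


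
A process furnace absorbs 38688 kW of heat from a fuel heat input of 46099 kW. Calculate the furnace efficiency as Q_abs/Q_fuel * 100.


Furnace efficiency = Q_absorbed / Q_fuel * 100
= 38688 / 46099 * 100 = 83.92

83.92 %


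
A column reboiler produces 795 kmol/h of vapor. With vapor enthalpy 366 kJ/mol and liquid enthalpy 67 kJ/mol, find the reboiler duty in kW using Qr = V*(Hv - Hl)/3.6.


Qr = 795 * (366 - 67) / 3.6 = 795 * 299 / 3.6 = 66030

66030 kW


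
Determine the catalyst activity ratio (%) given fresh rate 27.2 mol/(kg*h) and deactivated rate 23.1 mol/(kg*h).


Activity (%) = (rate_used / rate_fresh) * 100
rate_used = 23.1, rate_fresh = 27.2
= (23.1 / 27.2) * 100
= 0.8493 * 100 = 84.93

84.93 %


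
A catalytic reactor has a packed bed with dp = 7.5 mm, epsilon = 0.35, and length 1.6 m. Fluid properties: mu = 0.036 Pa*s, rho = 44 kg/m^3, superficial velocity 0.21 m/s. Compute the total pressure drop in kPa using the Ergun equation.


dp = 7.5 mm = 0.0075 m
Viscous term = 150*0.036*0.21*(1-0.35)^2 / (0.0075^2*0.35^3) = 198661
Inertial term = 1.75*44*0.21^2*(1-0.35) / (0.0075*0.35^3) = 6864
dP/L = 198661 + 6864 = 205525 Pa/m
dP = 205525 * 1.6 / 1000 = 328.8 kPa

328.8 kPa


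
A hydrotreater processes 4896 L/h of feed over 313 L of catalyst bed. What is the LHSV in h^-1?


LHSV = volumetric feed rate / catalyst volume
= 4896 L/h / 313 L
= 15.64 h^-1

15.64 h^-1


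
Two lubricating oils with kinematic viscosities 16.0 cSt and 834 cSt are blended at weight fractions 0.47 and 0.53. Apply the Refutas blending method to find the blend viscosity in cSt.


Refutas method: VBN_i = 14.534*ln(ln(visc_i + 0.8)) + 10.975, blended linearly by mass fraction; since VBN is linear in VBI_i = ln(ln(visc_i + 0.8)) and the fractions sum to 1, blend VBI directly: visc = exp(exp(VBI_blend)) - 0.8
VBI_1 = ln(ln(16.0 + 0.8)) = 1.03723
VBI_2 = ln(ln(834 + 0.8)) = 1.90616
VBI_blend = 0.47 * 1.03723 + 0.53 * 1.90616 = 1.49776
visc_blend = exp(exp(1.49776)) - 0.8 = 86.70

86.70 cSt


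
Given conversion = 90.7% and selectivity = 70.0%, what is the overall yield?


Overall yield = conversion (%) * selectivity (%) / 100
Conversion = 90.7%, Selectivity = 70.0%
Y = 90.7 * 70.0 / 100
= 63.49 %

63.49 %


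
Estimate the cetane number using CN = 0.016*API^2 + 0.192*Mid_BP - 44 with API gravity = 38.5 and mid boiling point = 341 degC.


CN = 0.016 * 38.5^2 + 0.192 * 341 - 44
CN = 23.716 + 65.472 - 44 = 45.188

45.188


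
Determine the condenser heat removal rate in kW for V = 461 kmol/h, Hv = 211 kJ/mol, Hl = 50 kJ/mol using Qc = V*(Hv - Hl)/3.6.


Qc = 461 * (211 - 50) / 3.6 = 461 * 161 / 3.6 = 20620

20620 kW


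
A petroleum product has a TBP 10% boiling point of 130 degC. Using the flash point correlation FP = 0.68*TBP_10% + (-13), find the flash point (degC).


FP = 0.68 * 130 + (-13) = 75.4

75.4 degC


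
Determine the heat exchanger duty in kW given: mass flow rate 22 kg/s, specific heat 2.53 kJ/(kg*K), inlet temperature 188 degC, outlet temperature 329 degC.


Q = m_dot * cp * delta_T
delta_T = 329 - 188 = 141 K
Q = 22 * 2.53 * 141
= 55.66 * 141
= 7848.06 kW

7848.06 kW


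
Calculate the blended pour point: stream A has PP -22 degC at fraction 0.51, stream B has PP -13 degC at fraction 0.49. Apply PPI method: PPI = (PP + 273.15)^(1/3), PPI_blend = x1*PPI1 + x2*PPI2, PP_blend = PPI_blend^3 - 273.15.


PPI_1 = (-22 + 273.15)^(1/3) = 6.30925
PPI_2 = (-13 + 273.15)^(1/3) = 6.383731
PPI_blend = 0.51 * 6.30925 + 0.49 * 6.383731 = 6.345746
PP_blend = 6.345746^3 - 273.15 = 255.5336 - 273.15 = -17.62

-17.62 degC


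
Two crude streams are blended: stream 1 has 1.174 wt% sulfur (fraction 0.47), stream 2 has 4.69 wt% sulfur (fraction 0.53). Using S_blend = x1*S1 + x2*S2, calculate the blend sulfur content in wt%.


Linear sulfur blending: S_blend = x1*S1 + x2*S2
Contribution 1: 0.47 * 1.174 = 0.55178 wt%
Contribution 2: 0.53 * 4.69 = 2.4857 wt%
S_blend = 0.55178 + 2.4857 = 3.03748

3.03748 wt%


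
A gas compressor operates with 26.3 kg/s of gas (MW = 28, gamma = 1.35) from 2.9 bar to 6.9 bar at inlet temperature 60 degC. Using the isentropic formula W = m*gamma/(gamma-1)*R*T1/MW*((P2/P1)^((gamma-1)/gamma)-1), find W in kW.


Isentropic work: W = m*(gamma/(gamma-1))*(R*T1/MW)*((P2/P1)^((gamma-1)/gamma) - 1)
T1 = 60 + 273.15 = 333.15 K
Pressure ratio = 6.9 / 2.9 = 2.37931
Exponent = (1.35 - 1)/1.35 = 0.259259
(P2/P1)^exp - 1 = 2.37931^0.259259 - 1 = 0.251983
W = 26.3 * 1.35 / 0.35 * 8.314 * 333.15 / 28 * 0.251983 = 2529

2529 kW


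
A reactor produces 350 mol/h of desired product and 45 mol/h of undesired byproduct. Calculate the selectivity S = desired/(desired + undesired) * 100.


Selectivity = desired / (desired + undesired) * 100
Total products = 350 + 45 = 395 mol/h
S = 350 / 395 * 100
= 0.8861 * 100
= 88.61 %

88.61 %


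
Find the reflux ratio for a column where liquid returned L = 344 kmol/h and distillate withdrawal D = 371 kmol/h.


Reflux ratio definition: R = L / D (liquid returned / distillate withdrawn)
L = 344 kmol/h, D = 371 kmol/h
R = 344 / 371 = 0.9272

0.9272


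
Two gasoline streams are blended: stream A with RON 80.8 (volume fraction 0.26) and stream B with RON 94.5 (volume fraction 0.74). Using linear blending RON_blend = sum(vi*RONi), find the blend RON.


Linear blending: RON_blend = sum(vi * RONi)
Contribution 1: 0.26 * 80.8 = 21.008
Contribution 2: 0.74 * 94.5 = 69.93
RON_blend = 21.008 + 69.93 = 90.938

90.938


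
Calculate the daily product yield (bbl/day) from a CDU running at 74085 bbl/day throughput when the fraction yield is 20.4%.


Crude throughput = 74085 bbl/day
Fraction yield = 20.4%
yield = throughput * fraction / 100
yield = 74085 * 20.4 / 100 = 15113.34

15113.34 bbl/day


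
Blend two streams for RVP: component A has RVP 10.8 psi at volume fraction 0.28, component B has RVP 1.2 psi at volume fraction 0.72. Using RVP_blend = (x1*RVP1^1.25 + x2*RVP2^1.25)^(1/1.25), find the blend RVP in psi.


Chevron index: RVP_blend = (sum xi*RVPi^1.25)^(1/1.25)
RVP^1.25 terms: 0.28 * 10.8^1.25 + 0.72 * 1.2^1.25 = 6.38628
RVP_blend = 6.38628^(1/1.25) = 4.408

4.408 psi


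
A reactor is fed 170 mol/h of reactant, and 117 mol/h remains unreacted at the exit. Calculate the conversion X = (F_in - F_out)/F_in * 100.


X = (F_in - F_out) / F_in * 100
Moles reacted = 170 - 117 = 53
X = 53 / 170 * 100
= 0.3118 * 100
= 31.18 %

31.18 %


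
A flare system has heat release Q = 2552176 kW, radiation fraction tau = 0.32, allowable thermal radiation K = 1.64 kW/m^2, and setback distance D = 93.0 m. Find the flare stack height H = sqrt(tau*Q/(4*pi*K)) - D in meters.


tau*Q/(4*pi*K) = 0.32 * 2552176 / (4 * pi * 1.64) = 39628.4
sqrt(39628.4) = 199.069
H = 199.069 - 93.0 = 106.1

106.1 m


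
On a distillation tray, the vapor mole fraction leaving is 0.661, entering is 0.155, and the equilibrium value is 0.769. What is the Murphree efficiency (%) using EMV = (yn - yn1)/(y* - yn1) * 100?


Murphree vapor efficiency: EMV = (y_n - y_(n-1)) / (y*_n - y_(n-1)) * 100
EMV = (0.661 - 0.155) / (0.769 - 0.155) * 100 = 0.506 / 0.614 * 100 = 82.41

82.41 %
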